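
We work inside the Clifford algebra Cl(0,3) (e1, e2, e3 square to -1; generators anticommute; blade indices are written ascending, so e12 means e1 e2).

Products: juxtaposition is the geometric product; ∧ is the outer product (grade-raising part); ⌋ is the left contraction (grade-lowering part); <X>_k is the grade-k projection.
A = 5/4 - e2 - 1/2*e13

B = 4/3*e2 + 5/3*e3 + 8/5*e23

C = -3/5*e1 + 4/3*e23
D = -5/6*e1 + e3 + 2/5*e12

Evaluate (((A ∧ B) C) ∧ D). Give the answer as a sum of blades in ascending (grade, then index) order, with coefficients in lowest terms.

step 1: 5/3*e2 + 25/12*e3 + 1/3*e23 + 2/3*e123
step 2: -4/9 - 8/9*e1 + 25/9*e2 - 20/9*e3 + e12 + 5/4*e13 + 2/5*e23 - 1/5*e123
step 3: 10/27*e1 - 4/9*e3 + 577/270*e12 - 74/27*e13 + 25/9*e23 - 2/9*e123
Answer: 10/27*e1 - 4/9*e3 + 577/270*e12 - 74/27*e13 + 25/9*e23 - 2/9*e123


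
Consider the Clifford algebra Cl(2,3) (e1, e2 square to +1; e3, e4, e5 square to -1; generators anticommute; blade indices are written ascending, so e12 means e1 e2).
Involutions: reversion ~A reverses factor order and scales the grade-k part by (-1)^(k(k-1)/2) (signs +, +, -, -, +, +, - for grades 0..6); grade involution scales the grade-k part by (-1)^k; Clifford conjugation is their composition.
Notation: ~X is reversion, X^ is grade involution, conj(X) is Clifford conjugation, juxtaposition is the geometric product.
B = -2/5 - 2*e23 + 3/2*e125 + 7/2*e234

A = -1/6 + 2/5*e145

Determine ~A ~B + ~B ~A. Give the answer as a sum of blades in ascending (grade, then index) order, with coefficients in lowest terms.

first term: 1/15 - 1/3*e23 - 3/5*e24 + 1/4*e125 + 4/25*e145 + 7/12*e234 + 7/5*e1235 - 4/5*e12345
second term: 1/15 - 1/3*e23 + 3/5*e24 + 1/4*e125 + 4/25*e145 + 7/12*e234 + 7/5*e1235 - 4/5*e12345
Answer: 2/15 - 2/3*e23 + 1/2*e125 + 8/25*e145 + 7/6*e234 + 14/5*e1235 - 8/5*e12345


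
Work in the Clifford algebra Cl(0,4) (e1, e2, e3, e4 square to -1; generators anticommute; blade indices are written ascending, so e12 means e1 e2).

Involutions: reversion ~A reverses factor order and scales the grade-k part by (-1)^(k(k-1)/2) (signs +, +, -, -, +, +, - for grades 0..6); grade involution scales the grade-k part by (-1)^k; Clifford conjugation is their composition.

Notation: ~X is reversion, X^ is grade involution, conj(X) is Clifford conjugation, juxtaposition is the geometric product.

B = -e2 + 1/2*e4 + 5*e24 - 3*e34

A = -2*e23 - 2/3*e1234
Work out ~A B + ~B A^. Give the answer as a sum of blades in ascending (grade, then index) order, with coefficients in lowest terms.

first term: -2*e3 - 2*e12 - 10/3*e13 + 6*e24 + 10*e34 + 1/3*e123 - 2/3*e134 + e234
second term: -2*e3 + 2*e12 + 10/3*e13 - 6*e24 - 10*e34 - 1/3*e123 + 2/3*e134 - e234
Answer: -4*e3


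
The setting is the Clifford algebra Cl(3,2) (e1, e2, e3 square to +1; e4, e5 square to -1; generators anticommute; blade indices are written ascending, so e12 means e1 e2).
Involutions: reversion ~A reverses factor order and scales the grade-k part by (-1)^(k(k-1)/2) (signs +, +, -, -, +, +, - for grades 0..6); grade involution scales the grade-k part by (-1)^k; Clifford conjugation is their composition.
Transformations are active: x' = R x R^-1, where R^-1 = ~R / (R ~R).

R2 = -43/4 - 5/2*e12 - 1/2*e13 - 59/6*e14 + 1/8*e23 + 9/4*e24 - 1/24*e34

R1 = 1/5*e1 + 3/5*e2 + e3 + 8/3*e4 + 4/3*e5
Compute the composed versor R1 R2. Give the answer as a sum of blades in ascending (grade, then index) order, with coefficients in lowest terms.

Distribute over the terms of R1 (each basis-blade product reordered to ascending indices, repeated generators contracted through their squares):
(1/5*e1) R2 = -43/20*e1 - 1/2*e2 - 1/10*e3 - 59/30*e4 + 1/40*e123 + 9/20*e124 - 1/120*e134
(3/5*e2) R2 = 3/2*e1 - 129/20*e2 + 3/40*e3 + 27/20*e4 + 3/10*e123 + 59/10*e124 - 1/40*e234
(e3) R2 = 1/2*e1 - 1/8*e2 - 43/4*e3 - 1/24*e4 - 5/2*e123 + 59/6*e134 - 9/4*e234
(8/3*e4) R2 = -236/9*e1 + 6*e2 - 1/9*e3 - 86/3*e4 - 20/3*e124 - 4/3*e134 + 1/3*e234
(4/3*e5) R2 = -43/3*e5 - 10/3*e125 - 2/3*e135 - 118/9*e145 + 1/6*e235 + 3*e245 - 1/18*e345
Summing the partial products and collecting blades:
Answer: -4747/180*e1 - 43/40*e2 - 3919/360*e3 - 1173/40*e4 - 43/3*e5 - 87/40*e123 - 19/60*e124 - 10/3*e125 + 1019/120*e134 - 2/3*e135 - 118/9*e145 - 233/120*e234 + 1/6*e235 + 3*e245 - 1/18*e345


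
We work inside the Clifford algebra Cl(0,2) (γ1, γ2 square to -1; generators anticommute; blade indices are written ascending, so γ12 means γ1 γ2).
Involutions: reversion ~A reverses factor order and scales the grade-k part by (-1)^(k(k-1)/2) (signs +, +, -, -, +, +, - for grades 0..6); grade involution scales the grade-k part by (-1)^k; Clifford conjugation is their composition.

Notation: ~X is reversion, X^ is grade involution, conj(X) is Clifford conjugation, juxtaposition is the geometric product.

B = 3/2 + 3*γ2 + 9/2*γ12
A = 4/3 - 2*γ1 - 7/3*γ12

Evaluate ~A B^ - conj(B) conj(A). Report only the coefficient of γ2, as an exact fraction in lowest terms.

first term: -17/2 + 4*γ1 + 5*γ2 + 31/2*γ12
second term: 25/2 - 4*γ1 - 13*γ2 + 7/2*γ12
Answer: 18


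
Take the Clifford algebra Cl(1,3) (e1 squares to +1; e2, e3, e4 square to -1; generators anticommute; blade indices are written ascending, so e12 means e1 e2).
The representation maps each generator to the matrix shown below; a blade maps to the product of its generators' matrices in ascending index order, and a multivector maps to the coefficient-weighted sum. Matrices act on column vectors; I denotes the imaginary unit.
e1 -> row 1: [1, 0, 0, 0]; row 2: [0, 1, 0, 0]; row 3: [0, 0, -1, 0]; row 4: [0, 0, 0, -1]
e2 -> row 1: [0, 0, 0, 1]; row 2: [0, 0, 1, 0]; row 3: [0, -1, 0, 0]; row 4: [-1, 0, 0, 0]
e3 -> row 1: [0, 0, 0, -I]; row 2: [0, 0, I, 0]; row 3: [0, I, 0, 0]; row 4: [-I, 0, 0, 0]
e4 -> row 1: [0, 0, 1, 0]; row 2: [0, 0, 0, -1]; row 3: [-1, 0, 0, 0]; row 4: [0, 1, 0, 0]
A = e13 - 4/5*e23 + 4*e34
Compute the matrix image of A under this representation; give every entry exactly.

Bivector images (products of the table entries): rho(e13) = rho(e1)rho(e3) = row 1: [0, 0, 0, -I]; row 2: [0, 0, I, 0]; row 3: [0, -I, 0, 0]; row 4: [I, 0, 0, 0]; rho(e23) = rho(e2)rho(e3) = row 1: [-I, 0, 0, 0]; row 2: [0, I, 0, 0]; row 3: [0, 0, -I, 0]; row 4: [0, 0, 0, I]; rho(e34) = rho(e3)rho(e4) = row 1: [0, -I, 0, 0]; row 2: [-I, 0, 0, 0]; row 3: [0, 0, 0, -I]; row 4: [0, 0, -I, 0].
M = (1)*rho(e13) + (-4/5)*rho(e23) + (4)*rho(e34), summed entrywise:
Answer: row 1: [4*I/5, -4*I, 0, -I]; row 2: [-4*I, -4*I/5, I, 0]; row 3: [0, -I, 4*I/5, -4*I]; row 4: [I, 0, -4*I, -4*I/5]


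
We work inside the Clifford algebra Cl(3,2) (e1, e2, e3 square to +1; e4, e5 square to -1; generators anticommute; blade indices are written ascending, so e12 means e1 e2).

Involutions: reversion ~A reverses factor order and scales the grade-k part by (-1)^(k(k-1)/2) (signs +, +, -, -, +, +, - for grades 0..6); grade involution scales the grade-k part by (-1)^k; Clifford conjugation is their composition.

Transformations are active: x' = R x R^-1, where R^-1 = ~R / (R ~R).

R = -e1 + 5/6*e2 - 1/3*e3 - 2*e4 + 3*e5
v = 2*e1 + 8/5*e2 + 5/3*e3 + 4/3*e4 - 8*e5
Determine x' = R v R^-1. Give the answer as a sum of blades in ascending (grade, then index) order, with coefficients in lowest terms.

~R = -e1 + 5/6*e2 - 1/3*e3 - 2*e4 + 3*e5, and R ~R = -403/36, so R^-1 = ~R / (-403/36).
R v = 229/9 - 49/15*e12 - e13 + 8/3*e14 + 2*e15 + 173/90*e23 + 194/45*e24 - 172/15*e25 + 26/9*e34 - 7/3*e35 + 12*e45
Answer: 1026/403*e1 - 32572/6045*e2 - 61/403*e3 + 9380/1209*e4 - 2272/403*e5


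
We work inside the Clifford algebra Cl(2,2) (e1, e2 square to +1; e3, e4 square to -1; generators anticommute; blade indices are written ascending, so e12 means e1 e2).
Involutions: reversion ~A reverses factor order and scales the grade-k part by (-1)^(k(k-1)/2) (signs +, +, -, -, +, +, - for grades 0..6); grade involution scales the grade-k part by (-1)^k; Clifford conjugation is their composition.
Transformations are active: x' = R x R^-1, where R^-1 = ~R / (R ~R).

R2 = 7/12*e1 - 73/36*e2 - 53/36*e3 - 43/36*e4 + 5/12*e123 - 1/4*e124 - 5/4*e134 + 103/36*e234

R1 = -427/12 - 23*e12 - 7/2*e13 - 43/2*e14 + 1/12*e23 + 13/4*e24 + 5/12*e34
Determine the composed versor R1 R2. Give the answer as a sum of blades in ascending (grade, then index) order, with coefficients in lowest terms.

Distribute over the grade parts of R1 (each basis-blade product reordered to ascending indices, repeated generators contracted through their squares):
<R1>_0 (= -427/12) R2 = -2989/144*e1 + 31171/432*e2 + 22631/432*e3 + 18361/432*e4 - 2135/144*e123 + 427/48*e124 + 2135/48*e134 - 43981/432*e234
<R1>_2 (= -23*e12 - 7/2*e13 - 43/2*e14 + 1/12*e23 + 13/4*e24 + 5/12*e34) R2 = 2239/144*e1 + 197/16*e2 - 3439/144*e3 + 2503/144*e4 + 12149/144*e123 - 3451/144*e124 - 13199/144*e134 - 2171/144*e234
Summing the partial products and collecting blades:
Answer: -125/24*e1 + 18245/216*e2 + 6157/216*e3 + 12935/216*e4 + 1669/24*e123 - 1085/72*e124 - 3397/72*e134 - 25247/216*e234


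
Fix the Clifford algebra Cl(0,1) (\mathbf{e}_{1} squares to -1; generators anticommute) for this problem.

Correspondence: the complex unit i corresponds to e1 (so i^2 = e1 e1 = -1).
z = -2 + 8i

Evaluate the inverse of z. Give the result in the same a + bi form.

In blades: z = -2 + 8 e_{1}.
With qbar = -2 - 8 e_{1} (scalar fixed, mapped units negated), z qbar = 68 (the sum of squared coefficients), so z^-1 = qbar / (68) = -\frac{1}{34} - \frac{2}{17} e_{1}; translating back:
Answer: -\frac{1}{34} - \frac{2}{17}i


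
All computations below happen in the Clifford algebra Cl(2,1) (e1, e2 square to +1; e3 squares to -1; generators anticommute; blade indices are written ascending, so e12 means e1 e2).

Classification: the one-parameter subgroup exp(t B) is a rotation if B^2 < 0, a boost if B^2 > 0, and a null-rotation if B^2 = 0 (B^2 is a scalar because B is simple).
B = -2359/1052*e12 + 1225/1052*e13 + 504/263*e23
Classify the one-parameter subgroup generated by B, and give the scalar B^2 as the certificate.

B^2 term by term: the squares give (-2359/1052)^2*(e12)^2 + (1225/1052)^2*(e13)^2 + (504/263)^2*(e23)^2 = 5564881/1106704*(-1) + 1500625/1106704*(+1) + 254016/69169*(+1) = 0 (each basis 2-blade squares to minus the product of its generators' squares); cross terms between blades sharing an index anticommute and cancel. So B^2 = 0.
Answer: null-rotation, certificate B^2 = 0. The class reads off the invariant scalar 0 directly.


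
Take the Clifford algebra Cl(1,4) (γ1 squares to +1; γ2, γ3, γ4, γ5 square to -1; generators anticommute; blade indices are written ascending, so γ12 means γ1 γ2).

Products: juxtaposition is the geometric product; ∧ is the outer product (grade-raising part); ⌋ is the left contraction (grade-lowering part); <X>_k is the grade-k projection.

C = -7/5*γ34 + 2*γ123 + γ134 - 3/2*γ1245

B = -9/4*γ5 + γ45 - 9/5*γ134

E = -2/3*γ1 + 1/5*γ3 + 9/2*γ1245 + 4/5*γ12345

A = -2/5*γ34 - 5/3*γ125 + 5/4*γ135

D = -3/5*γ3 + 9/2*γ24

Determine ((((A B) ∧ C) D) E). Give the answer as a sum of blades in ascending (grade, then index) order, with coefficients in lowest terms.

step 1: -18/25*γ1 - 15/4*γ12 + 45/16*γ13 + 2/5*γ35 + 9/4*γ45 - 5/3*γ124 + 5/4*γ134 + 9/10*γ345 + 3*γ2345
step 2: 126/125*γ134 + 21/4*γ1234 + 9/2*γ12345
step 3: 189/8*γ13 - 378/625*γ14 - 567/125*γ123 - 63/20*γ124 + 81/4*γ135 + 27/10*γ1245
step 4: -243/20 - 189/40*γ1 + 1359/100*γ3 - 252/625*γ4 + 567/40*γ5 + 567/625*γ12 + 81/20*γ15 + 378/125*γ23 + 183/10*γ24 + 1701/625*γ25 - 801/50*γ35 + 2268/625*γ45 + 378/3125*γ134 + 729/8*γ234 - 1512/3125*γ235 - 171/10*γ245 - 5103/250*γ345 + 63/100*γ1234 + 1701/16*γ2345 + 27/50*γ12345
Answer: -243/20 - 189/40*γ1 + 1359/100*γ3 - 252/625*γ4 + 567/40*γ5 + 567/625*γ12 + 81/20*γ15 + 378/125*γ23 + 183/10*γ24 + 1701/625*γ25 - 801/50*γ35 + 2268/625*γ45 + 378/3125*γ134 + 729/8*γ234 - 1512/3125*γ235 - 171/10*γ245 - 5103/250*γ345 + 63/100*γ1234 + 1701/16*γ2345 + 27/50*γ12345


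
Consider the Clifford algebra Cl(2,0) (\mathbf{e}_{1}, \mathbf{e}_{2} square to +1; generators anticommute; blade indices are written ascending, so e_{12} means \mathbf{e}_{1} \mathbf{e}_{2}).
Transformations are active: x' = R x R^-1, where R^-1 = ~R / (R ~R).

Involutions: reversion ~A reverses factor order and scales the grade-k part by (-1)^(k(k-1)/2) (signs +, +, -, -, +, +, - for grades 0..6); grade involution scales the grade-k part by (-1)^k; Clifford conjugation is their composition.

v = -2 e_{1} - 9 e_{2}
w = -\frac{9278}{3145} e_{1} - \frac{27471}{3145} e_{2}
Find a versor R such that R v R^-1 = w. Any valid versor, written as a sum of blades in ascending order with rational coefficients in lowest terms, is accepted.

Equal squares first: v^2 = w^2 = 85. Then v + w = -\frac{15568}{3145} e_{1} - \frac{55776}{3145} e_{2} is a versor taking v to w, provided it is invertible.
Answer: -\frac{15568}{3145} e_{1} - \frac{55776}{3145} e_{2}


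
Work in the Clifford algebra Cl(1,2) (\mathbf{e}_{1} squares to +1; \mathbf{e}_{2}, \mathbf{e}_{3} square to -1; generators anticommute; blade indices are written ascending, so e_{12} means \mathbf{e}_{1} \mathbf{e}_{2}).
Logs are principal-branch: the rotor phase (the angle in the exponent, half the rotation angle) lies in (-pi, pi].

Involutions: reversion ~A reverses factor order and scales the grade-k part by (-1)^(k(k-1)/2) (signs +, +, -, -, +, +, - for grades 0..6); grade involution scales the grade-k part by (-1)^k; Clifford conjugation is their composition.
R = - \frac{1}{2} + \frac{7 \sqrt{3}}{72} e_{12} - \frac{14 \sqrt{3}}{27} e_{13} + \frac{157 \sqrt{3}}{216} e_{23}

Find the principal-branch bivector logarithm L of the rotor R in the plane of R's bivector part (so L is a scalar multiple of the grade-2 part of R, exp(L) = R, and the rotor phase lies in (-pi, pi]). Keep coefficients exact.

The scalar part of R is - \frac{1}{2}, and that scalar determines the rotor phase on the principal branch; recovering the unit plane as bivector-part over sine of the phase gives L = phase * plane.
Concretely: cos(phase) = - \frac{1}{2} gives phase = ±\frac{2 \pi}{3}, and since phase/sin(phase) is even the sign is immaterial: L = (phase/sin(phase)) * <R>_2 = (\frac{4 \sqrt{3} \pi}{9}) * <R>_2.
Answer: \frac{7 \pi}{54} e_{12} - \frac{56 \pi}{81} e_{13} + \frac{157 \pi}{162} e_{23}


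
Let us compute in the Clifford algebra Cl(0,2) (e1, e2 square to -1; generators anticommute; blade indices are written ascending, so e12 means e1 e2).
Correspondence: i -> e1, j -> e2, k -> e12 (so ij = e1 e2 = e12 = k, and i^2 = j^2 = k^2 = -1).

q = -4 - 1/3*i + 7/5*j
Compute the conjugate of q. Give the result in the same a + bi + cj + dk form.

In blades: q = -4 - 1/3*e1 + 7/5*e2.
Conjugation here is Clifford conjugation: the scalar is fixed and the grade-1 and grade-2 blades all flip sign, giving -4 + 1/3*e1 - 7/5*e2; translating back:
Answer: -4 + 1/3*i - 7/5*j


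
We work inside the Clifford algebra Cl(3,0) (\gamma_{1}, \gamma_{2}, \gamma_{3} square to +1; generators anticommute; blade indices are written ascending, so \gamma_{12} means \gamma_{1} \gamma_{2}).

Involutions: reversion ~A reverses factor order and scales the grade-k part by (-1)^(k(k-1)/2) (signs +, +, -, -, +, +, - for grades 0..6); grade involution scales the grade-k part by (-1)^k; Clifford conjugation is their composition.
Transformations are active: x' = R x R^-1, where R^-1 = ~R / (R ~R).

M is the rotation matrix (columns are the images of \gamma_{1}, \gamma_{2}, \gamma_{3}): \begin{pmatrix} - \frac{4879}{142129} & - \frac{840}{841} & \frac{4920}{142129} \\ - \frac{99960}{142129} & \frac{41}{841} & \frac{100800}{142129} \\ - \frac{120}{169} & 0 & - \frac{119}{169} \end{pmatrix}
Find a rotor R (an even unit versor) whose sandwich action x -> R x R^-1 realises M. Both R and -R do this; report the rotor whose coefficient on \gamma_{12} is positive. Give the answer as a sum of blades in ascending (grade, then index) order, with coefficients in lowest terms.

Method: write R = a + b12*\gamma_{12} + b13*\gamma_{13} + b23*\gamma_{23} with a^2 + b12^2 + b13^2 + b23^2 = 1 (so R^-1 = ~R). Expanding the columns R e_j ~R gives tr M = 4a^2 - 1 and, from the antisymmetric part, M21 - M12 = -4a*b12, M13 - M31 = 4a*b13, M32 - M23 = -4a*b23.
Here tr M = -\frac{98029}{142129}, so a^2 = (1 + tr M)/4 = \frac{11025}{142129} and a = ±\frac{105}{377}. Taking a = \frac{105}{377}: M21 - M12 = \frac{42000}{142129}, M13 - M31 = \frac{105840}{142129}, M32 - M23 = -\frac{100800}{142129}, giving b12 = -\frac{100}{377}, b13 = \frac{252}{377}, b23 = \frac{240}{377}, i.e. R = \frac{105}{377} - \frac{100}{377} \gamma_{12} + \frac{252}{377} \gamma_{13} + \frac{240}{377} \gamma_{23}.
Its \gamma_{12} coefficient is negative, so report the other preimage -R.
Answer: -\frac{105}{377} + \frac{100}{377} \gamma_{12} - \frac{252}{377} \gamma_{13} - \frac{240}{377} \gamma_{23}. Why the constraint matters: R and -R act identically through the sandwich — M has trace -\frac{98029}{142129} either way — so only the sign condition on \gamma_{12} picks one of the two preimages.


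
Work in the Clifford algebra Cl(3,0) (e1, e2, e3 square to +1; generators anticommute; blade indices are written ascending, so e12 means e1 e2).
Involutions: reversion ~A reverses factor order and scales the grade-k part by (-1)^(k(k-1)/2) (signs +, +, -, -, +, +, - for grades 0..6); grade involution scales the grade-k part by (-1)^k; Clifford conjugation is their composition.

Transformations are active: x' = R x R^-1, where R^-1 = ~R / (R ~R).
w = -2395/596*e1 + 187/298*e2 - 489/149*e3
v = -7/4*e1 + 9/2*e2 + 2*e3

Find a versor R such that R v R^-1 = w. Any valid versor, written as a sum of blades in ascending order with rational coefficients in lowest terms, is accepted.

R = v + w = -1719/298*e1 + 764/149*e2 - 191/149*e3 works: the equal norms (437/16) guarantee its sandwich swaps v into w.
Answer: -1719/298*e1 + 764/149*e2 - 191/149*e3


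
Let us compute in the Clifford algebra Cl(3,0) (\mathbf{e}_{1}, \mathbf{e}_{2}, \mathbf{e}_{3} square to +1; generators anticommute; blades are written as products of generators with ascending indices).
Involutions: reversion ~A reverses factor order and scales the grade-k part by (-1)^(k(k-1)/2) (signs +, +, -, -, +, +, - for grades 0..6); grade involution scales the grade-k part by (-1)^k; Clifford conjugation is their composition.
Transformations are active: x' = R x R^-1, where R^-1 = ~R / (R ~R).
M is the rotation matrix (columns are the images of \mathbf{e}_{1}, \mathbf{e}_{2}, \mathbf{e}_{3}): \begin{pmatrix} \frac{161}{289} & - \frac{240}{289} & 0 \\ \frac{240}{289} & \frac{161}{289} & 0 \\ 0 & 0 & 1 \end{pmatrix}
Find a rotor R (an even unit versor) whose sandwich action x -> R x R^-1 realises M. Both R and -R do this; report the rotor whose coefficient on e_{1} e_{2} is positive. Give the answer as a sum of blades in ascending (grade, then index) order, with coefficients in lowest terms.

Method: write R = a + b12*e_{1} e_{2} + b13*e_{1} e_{3} + b23*e_{2} e_{3} with a^2 + b12^2 + b13^2 + b23^2 = 1 (so R^-1 = ~R). Expanding the columns R e_j ~R gives tr M = 4a^2 - 1 and, from the antisymmetric part, M21 - M12 = -4a*b12, M13 - M31 = 4a*b13, M32 - M23 = -4a*b23.
Here tr M = \frac{611}{289}, so a^2 = (1 + tr M)/4 = \frac{225}{289} and a = ±\frac{15}{17}. Taking a = \frac{15}{17}: M21 - M12 = \frac{480}{289}, M13 - M31 = 0, M32 - M23 = 0, giving b12 = -\frac{8}{17}, b13 = 0, b23 = 0, i.e. R = \frac{15}{17} - \frac{8}{17} e_{1} e_{2}.
Its e_{1} e_{2} coefficient is negative, so report the other preimage -R.
Answer: -\frac{15}{17} + \frac{8}{17} e_{1} e_{2}. Note: both R and -R realise this M (trace \frac{611}{289}); the covering map identifies them, and the e_{1} e_{2}-coefficient sign is the tie-breaker.


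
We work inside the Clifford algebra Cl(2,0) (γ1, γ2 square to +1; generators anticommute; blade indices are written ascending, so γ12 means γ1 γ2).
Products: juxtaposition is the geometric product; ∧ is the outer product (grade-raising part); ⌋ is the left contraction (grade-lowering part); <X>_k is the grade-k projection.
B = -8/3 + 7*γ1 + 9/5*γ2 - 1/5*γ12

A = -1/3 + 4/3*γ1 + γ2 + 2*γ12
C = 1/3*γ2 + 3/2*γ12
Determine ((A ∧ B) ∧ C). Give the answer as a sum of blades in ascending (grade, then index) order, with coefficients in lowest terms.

step 1: 8/9 - 53/9*γ1 - 49/15*γ2 - 148/15*γ12
step 2: 8/27*γ2 - 17/27*γ12
Answer: 8/27*γ2 - 17/27*γ12


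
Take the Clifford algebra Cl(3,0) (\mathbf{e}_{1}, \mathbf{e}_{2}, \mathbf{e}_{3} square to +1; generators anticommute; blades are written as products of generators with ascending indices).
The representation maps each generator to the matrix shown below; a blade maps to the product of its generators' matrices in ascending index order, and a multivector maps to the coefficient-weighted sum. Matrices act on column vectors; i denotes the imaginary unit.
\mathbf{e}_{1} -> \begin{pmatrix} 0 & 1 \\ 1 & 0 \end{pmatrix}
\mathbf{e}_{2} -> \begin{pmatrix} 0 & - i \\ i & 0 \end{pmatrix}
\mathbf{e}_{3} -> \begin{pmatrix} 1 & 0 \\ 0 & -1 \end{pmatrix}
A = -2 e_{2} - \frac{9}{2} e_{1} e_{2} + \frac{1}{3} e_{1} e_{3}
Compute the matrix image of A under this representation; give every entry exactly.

Bivector images (products of the table entries): rho(e_{1} e_{2}) = rho(\mathbf{e}_{1})rho(\mathbf{e}_{2}) = \begin{pmatrix} i & 0 \\ 0 & - i \end{pmatrix}; rho(e_{1} e_{3}) = rho(\mathbf{e}_{1})rho(\mathbf{e}_{3}) = \begin{pmatrix} 0 & -1 \\ 1 & 0 \end{pmatrix}.
M = (-2)*rho(e_{2}) + (-\frac{9}{2})*rho(e_{1} e_{2}) + (\frac{1}{3})*rho(e_{1} e_{3}), summed entrywise:
Answer: \begin{pmatrix} - \frac{9 i}{2} & - \frac{1}{3} + 2 i \\ \frac{1}{3} - 2 i & \frac{9 i}{2} \end{pmatrix}


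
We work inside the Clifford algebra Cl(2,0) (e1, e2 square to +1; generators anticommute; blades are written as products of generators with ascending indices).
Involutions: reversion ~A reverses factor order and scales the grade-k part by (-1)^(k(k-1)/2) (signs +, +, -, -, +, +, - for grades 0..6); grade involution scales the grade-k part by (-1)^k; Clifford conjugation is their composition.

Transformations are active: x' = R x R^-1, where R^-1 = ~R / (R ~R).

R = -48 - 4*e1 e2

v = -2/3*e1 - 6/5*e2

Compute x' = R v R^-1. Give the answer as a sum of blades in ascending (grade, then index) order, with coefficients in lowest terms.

~R = -48 + 4*e1 e2, and R ~R = 2320, so R^-1 = ~R / (2320).
R v = 184/5*e1 + 824/15*e2
Answer: -1862/2175*e1 - 778/725*e2


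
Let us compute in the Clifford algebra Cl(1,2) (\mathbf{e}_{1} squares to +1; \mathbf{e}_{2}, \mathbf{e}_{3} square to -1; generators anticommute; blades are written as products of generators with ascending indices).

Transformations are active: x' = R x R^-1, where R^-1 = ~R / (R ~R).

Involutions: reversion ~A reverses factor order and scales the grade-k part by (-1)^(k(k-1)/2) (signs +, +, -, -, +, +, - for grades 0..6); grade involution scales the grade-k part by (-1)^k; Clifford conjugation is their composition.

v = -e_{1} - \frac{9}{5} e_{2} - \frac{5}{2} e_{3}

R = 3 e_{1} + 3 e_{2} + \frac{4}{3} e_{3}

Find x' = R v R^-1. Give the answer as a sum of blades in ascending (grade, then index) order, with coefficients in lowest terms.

~R = 3 e_{1} + 3 e_{2} + \frac{4}{3} e_{3}, and R ~R = -\frac{16}{9}, so R^-1 = ~R / (-\frac{16}{9}).
R v = \frac{86}{15} - \frac{12}{5} e_{1} e_{2} - \frac{37}{6} e_{1} e_{3} - \frac{51}{10} e_{2} e_{3}
Answer: -\frac{367}{20} e_{1} - \frac{351}{20} e_{2} - \frac{61}{10} e_{3}


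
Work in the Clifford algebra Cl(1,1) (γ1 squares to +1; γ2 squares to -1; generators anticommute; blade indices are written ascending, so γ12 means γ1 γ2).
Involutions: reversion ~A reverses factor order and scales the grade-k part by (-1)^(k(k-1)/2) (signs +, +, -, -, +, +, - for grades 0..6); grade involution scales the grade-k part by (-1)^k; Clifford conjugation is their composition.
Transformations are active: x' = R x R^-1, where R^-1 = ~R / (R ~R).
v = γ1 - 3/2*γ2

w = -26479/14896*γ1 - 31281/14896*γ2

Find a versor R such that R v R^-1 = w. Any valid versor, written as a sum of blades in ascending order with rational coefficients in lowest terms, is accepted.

Since q(v) = q(w) = -5/4, the sum R = v + w = -11583/14896*γ1 - 53625/14896*γ2 does the job whenever invertible.
Answer: -11583/14896*γ1 - 53625/14896*γ2


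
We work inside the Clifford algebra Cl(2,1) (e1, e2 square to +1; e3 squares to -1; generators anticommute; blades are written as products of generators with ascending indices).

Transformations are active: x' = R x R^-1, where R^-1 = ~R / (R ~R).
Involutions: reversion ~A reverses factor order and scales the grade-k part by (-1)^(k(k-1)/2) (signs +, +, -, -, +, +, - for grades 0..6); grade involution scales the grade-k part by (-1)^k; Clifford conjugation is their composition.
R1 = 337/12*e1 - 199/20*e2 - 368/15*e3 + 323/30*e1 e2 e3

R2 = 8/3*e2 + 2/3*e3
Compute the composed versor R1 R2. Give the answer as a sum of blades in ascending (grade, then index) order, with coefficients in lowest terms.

Distribute over the terms of R2 (each basis-blade product reordered to ascending indices, repeated generators contracted through their squares):
R1 (8/3*e2) = -398/15 + 674/9*e1 e2 - 1292/45*e1 e3 + 2944/45*e2 e3
R1 (2/3*e3) = 736/45 - 323/45*e1 e2 + 337/18*e1 e3 - 199/30*e2 e3
Summing the partial products and collecting blades:
Answer: -458/45 + 3047/45*e1 e2 - 899/90*e1 e3 + 5291/90*e2 e3


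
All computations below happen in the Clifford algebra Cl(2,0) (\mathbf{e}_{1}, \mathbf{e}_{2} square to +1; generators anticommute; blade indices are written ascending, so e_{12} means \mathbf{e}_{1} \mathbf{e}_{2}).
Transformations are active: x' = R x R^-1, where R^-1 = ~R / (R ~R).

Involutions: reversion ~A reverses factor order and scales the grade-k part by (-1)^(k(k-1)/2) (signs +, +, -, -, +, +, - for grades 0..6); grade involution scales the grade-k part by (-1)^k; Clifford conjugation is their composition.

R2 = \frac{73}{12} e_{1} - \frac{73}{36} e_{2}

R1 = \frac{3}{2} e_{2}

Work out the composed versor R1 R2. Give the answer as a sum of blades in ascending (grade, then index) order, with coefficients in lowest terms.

Distribute over the terms of R1 (each basis-blade product reordered to ascending indices, repeated generators contracted through their squares):
(\frac{3}{2} e_{2}) R2 = -\frac{73}{24} - \frac{73}{8} e_{12}
Answer: -\frac{73}{24} - \frac{73}{8} e_{12}


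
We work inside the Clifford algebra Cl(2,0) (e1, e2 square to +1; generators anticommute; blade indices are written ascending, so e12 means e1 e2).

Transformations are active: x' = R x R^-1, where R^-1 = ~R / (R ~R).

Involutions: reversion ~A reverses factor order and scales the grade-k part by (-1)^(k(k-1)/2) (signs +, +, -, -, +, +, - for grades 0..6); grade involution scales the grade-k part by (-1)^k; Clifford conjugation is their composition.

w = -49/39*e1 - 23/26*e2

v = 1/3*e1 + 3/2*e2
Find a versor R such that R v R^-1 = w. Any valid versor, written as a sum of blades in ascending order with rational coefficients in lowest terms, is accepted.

Why this works: both vectors square to 85/36, so q(v) = q(w) and R = v + w = -12/13*e1 + 8/13*e2 carries v to w — its own direction survives, the complement (v - w)/2 flips.
Answer: -12/13*e1 + 8/13*e2


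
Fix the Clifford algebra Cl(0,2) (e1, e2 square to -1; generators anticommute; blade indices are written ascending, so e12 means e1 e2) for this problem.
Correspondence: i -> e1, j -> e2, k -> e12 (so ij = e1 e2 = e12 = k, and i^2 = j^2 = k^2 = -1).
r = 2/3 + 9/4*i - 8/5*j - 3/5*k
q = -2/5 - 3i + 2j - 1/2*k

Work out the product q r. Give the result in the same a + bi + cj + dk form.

In blades: q = -2/5 - 3*e1 + 2*e2 - 1/2*e12, r = 2/3 + 9/4*e1 - 8/5*e2 - 3/5*e12.
Distribute q over r term by term (generator squares from the signature, products reordered to ascending indices): (-2/5)*r = -4/15 - 9/10*e1 + 16/25*e2 + 6/25*e12; (-3*e1)*r = 27/4 - 2*e1 - 9/5*e2 + 24/5*e12; (2*e2)*r = 16/5 - 6/5*e1 + 4/3*e2 - 9/2*e12; (-1/2*e12)*r = -3/10 - 4/5*e1 - 9/8*e2 - 1/3*e12.
Sum: 563/60 - 49/10*e1 - 571/600*e2 + 31/150*e12; translating back through the correspondence:
Answer: 563/60 - 49/10*i - 571/600*j + 31/150*k


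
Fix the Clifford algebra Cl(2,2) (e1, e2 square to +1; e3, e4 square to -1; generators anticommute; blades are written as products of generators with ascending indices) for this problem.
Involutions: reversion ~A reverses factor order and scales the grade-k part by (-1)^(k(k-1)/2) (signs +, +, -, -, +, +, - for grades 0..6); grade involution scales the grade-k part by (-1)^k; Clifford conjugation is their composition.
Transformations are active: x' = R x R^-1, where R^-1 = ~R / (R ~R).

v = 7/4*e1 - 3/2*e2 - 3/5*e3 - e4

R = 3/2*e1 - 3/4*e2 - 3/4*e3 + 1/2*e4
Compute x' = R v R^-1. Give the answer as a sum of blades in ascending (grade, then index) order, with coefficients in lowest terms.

~R = 3/2*e1 - 3/4*e2 - 3/4*e3 + 1/2*e4, and R ~R = 2, so R^-1 = ~R / (2).
R v = 19/5 - 15/16*e1 e2 + 33/80*e1 e3 - 19/8*e1 e4 - 27/40*e2 e3 + 3/2*e2 e4 + 21/20*e3 e4
Answer: 79/20*e1 - 27/20*e2 - 9/4*e3 + 29/10*e4


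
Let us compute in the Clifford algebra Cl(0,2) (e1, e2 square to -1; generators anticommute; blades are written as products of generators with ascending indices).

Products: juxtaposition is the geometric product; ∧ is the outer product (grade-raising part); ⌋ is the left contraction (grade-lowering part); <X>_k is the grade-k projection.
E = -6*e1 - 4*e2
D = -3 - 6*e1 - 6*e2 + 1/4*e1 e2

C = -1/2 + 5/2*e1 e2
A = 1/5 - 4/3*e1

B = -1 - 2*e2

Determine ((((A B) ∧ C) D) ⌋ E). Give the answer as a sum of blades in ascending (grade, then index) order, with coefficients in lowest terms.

step 1: -1/5 + 4/3*e1 - 2/5*e2 + 8/3*e1 e2
step 2: 1/10 - 2/3*e1 + 1/5*e2 - 11/6*e1 e2
step 3: -317/120 - 191/20*e1 + 299/30*e2 + 429/40*e1 e2
step 4: -523/30 + 317/20*e1 + 317/30*e2
Answer: -523/30 + 317/20*e1 + 317/30*e2


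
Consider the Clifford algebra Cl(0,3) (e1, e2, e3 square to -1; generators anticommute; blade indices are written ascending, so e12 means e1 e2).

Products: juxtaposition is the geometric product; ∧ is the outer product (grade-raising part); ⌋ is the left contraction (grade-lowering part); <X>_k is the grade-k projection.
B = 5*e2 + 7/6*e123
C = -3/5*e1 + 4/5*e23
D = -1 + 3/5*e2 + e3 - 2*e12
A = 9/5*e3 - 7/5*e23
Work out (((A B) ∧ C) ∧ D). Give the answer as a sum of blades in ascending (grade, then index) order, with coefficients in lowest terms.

step 1: 49/30*e1 - 7*e3 - 21/10*e12 - 9*e23
step 2: -21/5*e13 + 503/75*e123
step 3: 21/5*e13 - 314/75*e123
Answer: 21/5*e13 - 314/75*e123


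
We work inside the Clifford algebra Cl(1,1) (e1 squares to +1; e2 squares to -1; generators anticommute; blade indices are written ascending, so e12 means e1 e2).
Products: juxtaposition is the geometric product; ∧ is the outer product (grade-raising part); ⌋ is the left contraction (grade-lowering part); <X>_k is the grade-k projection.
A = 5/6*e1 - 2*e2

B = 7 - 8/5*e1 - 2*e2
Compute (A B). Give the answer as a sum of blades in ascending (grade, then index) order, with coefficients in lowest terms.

step 1: -16/3 + 35/6*e1 - 14*e2 - 73/15*e12
Answer: -16/3 + 35/6*e1 - 14*e2 - 73/15*e12


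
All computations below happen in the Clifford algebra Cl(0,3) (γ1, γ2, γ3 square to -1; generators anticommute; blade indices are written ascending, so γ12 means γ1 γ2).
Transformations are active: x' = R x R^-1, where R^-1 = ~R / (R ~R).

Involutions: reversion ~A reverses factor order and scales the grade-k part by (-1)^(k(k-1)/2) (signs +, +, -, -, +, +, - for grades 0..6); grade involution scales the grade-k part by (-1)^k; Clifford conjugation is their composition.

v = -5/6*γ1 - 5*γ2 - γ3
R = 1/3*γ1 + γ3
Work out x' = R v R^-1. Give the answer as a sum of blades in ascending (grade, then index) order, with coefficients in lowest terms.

~R = 1/3*γ1 + γ3, and R ~R = -10/9, so R^-1 = ~R / (-10/9).
R v = 23/18 - 5/3*γ12 + 1/2*γ13 + 5*γ23
Answer: 1/15*γ1 + 5*γ2 - 13/10*γ3


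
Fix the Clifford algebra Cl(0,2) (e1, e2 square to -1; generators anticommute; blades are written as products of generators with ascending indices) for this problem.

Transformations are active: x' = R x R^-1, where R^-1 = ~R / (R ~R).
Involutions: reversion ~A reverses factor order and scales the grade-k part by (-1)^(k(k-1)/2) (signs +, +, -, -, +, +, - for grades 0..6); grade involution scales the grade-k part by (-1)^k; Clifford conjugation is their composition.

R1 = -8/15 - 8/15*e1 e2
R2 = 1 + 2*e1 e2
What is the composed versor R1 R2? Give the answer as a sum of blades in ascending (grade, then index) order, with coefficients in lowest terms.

Distribute over the terms of R1 (each basis-blade product reordered to ascending indices, repeated generators contracted through their squares):
(-8/15) R2 = -8/15 - 16/15*e1 e2
(-8/15*e1 e2) R2 = 16/15 - 8/15*e1 e2
Summing the partial products and collecting blades:
Answer: 8/15 - 8/5*e1 e2


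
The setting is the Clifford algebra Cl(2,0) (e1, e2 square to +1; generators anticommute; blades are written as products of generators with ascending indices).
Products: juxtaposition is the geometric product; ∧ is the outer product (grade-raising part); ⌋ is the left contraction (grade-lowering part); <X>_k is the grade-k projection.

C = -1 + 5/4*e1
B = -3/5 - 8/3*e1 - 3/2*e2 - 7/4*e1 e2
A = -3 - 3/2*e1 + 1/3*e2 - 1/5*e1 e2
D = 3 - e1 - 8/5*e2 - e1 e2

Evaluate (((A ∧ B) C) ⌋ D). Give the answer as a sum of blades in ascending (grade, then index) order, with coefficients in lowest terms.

step 1: 9/5 + 89/10*e1 + 43/10*e2 + 3829/450*e1 e2
step 2: 373/40 - 133/20*e1 - 5377/360*e2 - 24991/1800*e1 e2
step 3: 1607/36 - 4367/180*e1 - 827/100*e2 - 373/40*e1 e2
Answer: 1607/36 - 4367/180*e1 - 827/100*e2 - 373/40*e1 e2


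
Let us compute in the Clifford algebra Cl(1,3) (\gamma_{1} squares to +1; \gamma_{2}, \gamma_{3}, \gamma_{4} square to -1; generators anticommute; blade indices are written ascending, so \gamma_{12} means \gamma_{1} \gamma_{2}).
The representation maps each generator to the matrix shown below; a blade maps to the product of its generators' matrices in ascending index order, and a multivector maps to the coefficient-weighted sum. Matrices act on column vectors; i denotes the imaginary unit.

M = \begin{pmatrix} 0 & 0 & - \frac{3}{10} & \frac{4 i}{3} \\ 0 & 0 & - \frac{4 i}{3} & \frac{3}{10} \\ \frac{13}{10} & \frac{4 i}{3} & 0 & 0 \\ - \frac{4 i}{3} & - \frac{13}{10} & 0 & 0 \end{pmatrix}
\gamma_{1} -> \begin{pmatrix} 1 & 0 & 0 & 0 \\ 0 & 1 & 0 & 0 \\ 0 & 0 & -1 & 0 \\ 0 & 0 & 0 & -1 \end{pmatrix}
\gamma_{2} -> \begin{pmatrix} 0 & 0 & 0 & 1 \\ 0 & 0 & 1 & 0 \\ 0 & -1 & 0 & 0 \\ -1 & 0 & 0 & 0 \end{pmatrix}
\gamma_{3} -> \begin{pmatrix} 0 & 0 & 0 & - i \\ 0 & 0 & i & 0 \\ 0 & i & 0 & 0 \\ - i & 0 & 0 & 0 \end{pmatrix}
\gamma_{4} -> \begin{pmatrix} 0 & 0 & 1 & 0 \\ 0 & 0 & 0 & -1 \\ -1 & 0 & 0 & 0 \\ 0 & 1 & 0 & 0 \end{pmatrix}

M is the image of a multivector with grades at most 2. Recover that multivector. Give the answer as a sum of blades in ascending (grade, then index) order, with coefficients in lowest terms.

Method: the blade images are trace-orthogonal — tr(rho(e_A) rho(e_B)^-1) = 4 if A = B and 0 otherwise — and rho(e_A)^-1 = (e_A)^2 * rho(e_A) with (e_A)^2 = +1 or -1, so the coefficient of e_A in the preimage is (e_A)^2 * tr(M rho(e_A))/4.
Nonzero projections over blades of grade <= 2: \gamma_{4}: (\gamma_{4})^2 = -1, tr(M rho(\gamma_{4})) = \frac{16}{5}, coefficient -\frac{4}{5}; \gamma_{13}: (\gamma_{13})^2 = +1, tr(M rho(\gamma_{13})) = - \frac{16}{3}, coefficient -\frac{4}{3}; \gamma_{14}: (\gamma_{14})^2 = +1, tr(M rho(\gamma_{14})) = 2, coefficient \frac{1}{2}. Every other blade of grade <= 2 projects to 0.
Answer: -\frac{4}{5} \gamma_{4} - \frac{4}{3} \gamma_{13} + \frac{1}{2} \gamma_{14}


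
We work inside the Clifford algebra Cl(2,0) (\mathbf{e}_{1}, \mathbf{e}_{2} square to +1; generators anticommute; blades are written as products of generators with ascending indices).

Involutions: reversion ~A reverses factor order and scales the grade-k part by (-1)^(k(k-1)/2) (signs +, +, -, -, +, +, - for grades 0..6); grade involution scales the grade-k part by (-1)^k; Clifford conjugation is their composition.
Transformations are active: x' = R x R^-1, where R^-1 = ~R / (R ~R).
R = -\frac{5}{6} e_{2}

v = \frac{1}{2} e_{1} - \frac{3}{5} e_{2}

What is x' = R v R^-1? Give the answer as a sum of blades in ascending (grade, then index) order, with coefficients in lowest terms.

~R = -\frac{5}{6} e_{2}, and R ~R = \frac{25}{36}, so R^-1 = ~R / (\frac{25}{36}).
R v = \frac{1}{2} + \frac{5}{12} e_{1} e_{2}
Answer: -\frac{1}{2} e_{1} - \frac{3}{5} e_{2}


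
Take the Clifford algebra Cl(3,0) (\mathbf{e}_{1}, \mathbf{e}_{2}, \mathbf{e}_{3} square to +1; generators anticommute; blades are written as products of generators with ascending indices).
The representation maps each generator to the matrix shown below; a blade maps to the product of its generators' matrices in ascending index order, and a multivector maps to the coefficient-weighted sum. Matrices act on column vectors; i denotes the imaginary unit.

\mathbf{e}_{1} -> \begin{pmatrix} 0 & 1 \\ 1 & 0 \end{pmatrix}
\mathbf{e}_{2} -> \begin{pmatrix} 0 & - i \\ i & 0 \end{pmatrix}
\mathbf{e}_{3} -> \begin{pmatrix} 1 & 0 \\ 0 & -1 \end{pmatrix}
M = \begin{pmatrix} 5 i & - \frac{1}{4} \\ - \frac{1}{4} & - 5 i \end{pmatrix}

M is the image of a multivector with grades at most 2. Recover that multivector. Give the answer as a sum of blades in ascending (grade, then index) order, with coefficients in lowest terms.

Method: 1, rho(e_{1}), rho(e_{2}), rho(e_{3}) form a trace-orthogonal basis of the 2x2 complex matrices (tr(X Y) = 2 if X = Y, else 0), so M = m0*1 + m1*rho(e_{1}) + m2*rho(e_{2}) + m3*rho(e_{3}) with m0 = tr(M)/2 = 0, m1 = tr(M rho(e_{1}))/2 = - \frac{1}{4}, m2 = tr(M rho(e_{2}))/2 = 0, m3 = tr(M rho(e_{3}))/2 = 5 i.
Multiplying table entries, the bivector images are rho(e_{1} e_{2}) = i*rho(e_{3}), rho(e_{1} e_{3}) = -i*rho(e_{2}), rho(e_{2} e_{3}) = i*rho(e_{1}); with real blade coefficients the real parts of m0..m3 are the coefficients of 1, e_{1}, e_{2}, e_{3} and the imaginary parts give the bivectors (e_{2} e_{3}: Im m1, e_{1} e_{3}: -Im m2, e_{1} e_{2}: Im m3).
Answer: -\frac{1}{4} e_{1} + 5 e_{1} e_{2}


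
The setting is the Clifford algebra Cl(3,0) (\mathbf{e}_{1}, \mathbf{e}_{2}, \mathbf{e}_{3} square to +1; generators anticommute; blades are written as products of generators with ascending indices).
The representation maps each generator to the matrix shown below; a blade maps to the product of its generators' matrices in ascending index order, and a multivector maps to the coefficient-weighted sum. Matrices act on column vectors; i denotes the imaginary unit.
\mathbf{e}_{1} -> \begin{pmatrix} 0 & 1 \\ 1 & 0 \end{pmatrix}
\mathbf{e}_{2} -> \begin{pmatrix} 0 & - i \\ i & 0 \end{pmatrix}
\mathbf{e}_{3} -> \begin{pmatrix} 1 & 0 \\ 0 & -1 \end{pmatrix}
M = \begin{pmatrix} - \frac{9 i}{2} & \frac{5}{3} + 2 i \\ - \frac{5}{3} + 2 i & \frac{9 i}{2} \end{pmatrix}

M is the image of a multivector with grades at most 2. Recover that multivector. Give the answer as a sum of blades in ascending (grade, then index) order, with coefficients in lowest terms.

Method: 1, rho(e_{1}), rho(e_{2}), rho(e_{3}) form a trace-orthogonal basis of the 2x2 complex matrices (tr(X Y) = 2 if X = Y, else 0), so M = m0*1 + m1*rho(e_{1}) + m2*rho(e_{2}) + m3*rho(e_{3}) with m0 = tr(M)/2 = 0, m1 = tr(M rho(e_{1}))/2 = 2 i, m2 = tr(M rho(e_{2}))/2 = \frac{5 i}{3}, m3 = tr(M rho(e_{3}))/2 = - \frac{9 i}{2}.
Multiplying table entries, the bivector images are rho(e_{1} e_{2}) = i*rho(e_{3}), rho(e_{1} e_{3}) = -i*rho(e_{2}), rho(e_{2} e_{3}) = i*rho(e_{1}); with real blade coefficients the real parts of m0..m3 are the coefficients of 1, e_{1}, e_{2}, e_{3} and the imaginary parts give the bivectors (e_{2} e_{3}: Im m1, e_{1} e_{3}: -Im m2, e_{1} e_{2}: Im m3).
Answer: -\frac{9}{2} e_{1} e_{2} - \frac{5}{3} e_{1} e_{3} + 2 e_{2} e_{3}


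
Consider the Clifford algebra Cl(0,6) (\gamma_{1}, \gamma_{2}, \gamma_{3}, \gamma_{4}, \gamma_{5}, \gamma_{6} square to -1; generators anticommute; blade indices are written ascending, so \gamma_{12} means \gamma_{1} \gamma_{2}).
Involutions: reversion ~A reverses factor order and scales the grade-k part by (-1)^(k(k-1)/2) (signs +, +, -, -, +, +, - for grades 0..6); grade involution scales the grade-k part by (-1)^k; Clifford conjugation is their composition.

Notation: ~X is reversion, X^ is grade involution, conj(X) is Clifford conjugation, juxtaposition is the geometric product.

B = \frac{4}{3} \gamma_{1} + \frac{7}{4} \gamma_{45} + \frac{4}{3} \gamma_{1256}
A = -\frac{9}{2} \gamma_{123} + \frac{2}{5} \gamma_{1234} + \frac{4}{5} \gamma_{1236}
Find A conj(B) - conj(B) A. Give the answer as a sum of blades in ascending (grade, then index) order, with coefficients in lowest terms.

first term: -6 \gamma_{23} - \frac{16}{15} \gamma_{35} - \frac{8}{15} \gamma_{234} - \frac{16}{15} \gamma_{236} + 6 \gamma_{356} + \frac{7}{10} \gamma_{1235} - \frac{8}{15} \gamma_{3456} + \frac{63}{8} \gamma_{12345} - \frac{7}{5} \gamma_{123456}
second term: -6 \gamma_{23} + \frac{16}{15} \gamma_{35} + \frac{8}{15} \gamma_{234} + \frac{16}{15} \gamma_{236} + 6 \gamma_{356} - \frac{7}{10} \gamma_{1235} - \frac{8}{15} \gamma_{3456} + \frac{63}{8} \gamma_{12345} - \frac{7}{5} \gamma_{123456}
Answer: -\frac{32}{15} \gamma_{35} - \frac{16}{15} \gamma_{234} - \frac{32}{15} \gamma_{236} + \frac{7}{5} \gamma_{1235}
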